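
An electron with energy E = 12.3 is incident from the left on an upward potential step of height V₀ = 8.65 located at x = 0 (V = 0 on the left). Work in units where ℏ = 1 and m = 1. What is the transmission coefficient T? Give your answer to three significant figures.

On each side the TISE gives plane waves with k = √(2m(E − V))/ℏ: k₁ = √(2·1·12.3) = 4.960, k₂ = √(2·1·3.65) = 2.702.
Matching ψ and ψ′ at x = 0 gives r = (k₁ − k₂)/(k₁ + k₂), so R = r² = 0.08685 and T = 1 − R = 0.9131.

T = 0.913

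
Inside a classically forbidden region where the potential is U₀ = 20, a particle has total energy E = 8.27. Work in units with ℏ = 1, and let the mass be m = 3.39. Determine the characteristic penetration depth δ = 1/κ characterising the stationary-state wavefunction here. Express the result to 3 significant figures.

δ = 0.112

Since E < U₀ the TISE in this region is ψ'' = κ²ψ with κ = √(2m(U₀ − E))/ℏ.
κ = √(2 × 3.39 × 11.73) = 8.918. The penetration depth is δ = 1/κ = 0.112.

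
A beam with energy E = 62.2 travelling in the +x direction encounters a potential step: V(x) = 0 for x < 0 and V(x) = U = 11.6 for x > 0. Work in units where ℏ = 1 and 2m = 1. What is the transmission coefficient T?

On each side the TISE gives plane waves with k = √(2m(E − V))/ℏ: k₁ = √(2·½·62.2) = 7.887, k₂ = √(2·½·50.6) = 7.113.
Continuity of ψ and ψ′ at the step yields the reflection amplitude r = (k₁ − k₂)/(k₁ + k₂) = 0.05156; thus R = |r|² = 0.002658, T = 0.9973.

T = 0.997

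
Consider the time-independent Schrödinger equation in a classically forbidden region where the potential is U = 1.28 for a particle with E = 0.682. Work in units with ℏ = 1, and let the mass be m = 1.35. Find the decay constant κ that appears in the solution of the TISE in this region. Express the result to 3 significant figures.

κ = 1.27

Since E < U the TISE in this region is ψ'' = κ²ψ with κ = √(2m(U − E))/ℏ.
κ = √(2 × 1.35 × 0.598) = 1.271.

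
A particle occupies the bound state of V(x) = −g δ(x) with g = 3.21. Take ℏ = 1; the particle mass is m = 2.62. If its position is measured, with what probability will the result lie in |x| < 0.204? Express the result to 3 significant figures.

The normalised bound state is ψ = √κ e^{−κ|x|} with κ = mg/ℏ² = 8.410.
P(|x| < d) = ∫_{−d}^{d} κ e^{−2κ|x|} dx = 1 − e^{−2κd} = 1 − e^{−3.431} = 0.9677.

P = 0.968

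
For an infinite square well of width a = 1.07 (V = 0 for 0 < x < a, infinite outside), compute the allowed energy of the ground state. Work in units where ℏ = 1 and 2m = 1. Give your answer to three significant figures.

E = 8.62

Requiring ψ(0) = ψ(a) = 0 quantises k = nπ/a, hence E_n = ℏ²k²/2m = n²π²ℏ²/(2ma²).
E_1 = 1² × π² / (2 × 0.5 × 1.07²) = 8.620.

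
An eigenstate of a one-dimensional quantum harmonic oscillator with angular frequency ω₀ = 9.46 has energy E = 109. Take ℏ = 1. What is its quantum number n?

n = 11

Invert E_n = (n + ½)ℏω₀: n = E/ℏω₀ − ½ = 11.022, so n = 11.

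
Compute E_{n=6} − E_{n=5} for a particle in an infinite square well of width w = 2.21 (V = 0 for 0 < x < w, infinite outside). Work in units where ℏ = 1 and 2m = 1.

ΔE = 22.2

E_n = n²π²ℏ²/(2mw²), so ΔE = (6² − 5²) π²ℏ²/(2mw²).
ΔE = 11 × π² / (2 × 0.5 × 2.21²) = 22.23.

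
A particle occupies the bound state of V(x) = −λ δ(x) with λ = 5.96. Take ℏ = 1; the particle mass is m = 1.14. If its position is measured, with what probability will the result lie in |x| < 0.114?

The normalised bound state is ψ = √κ e^{−κ|x|} with κ = mλ/ℏ² = 6.794.
P(|x| < d) = ∫_{−d}^{d} κ e^{−2κ|x|} dx = 1 − e^{−2κd} = 1 − e^{−1.549} = 0.7876.

P = 0.788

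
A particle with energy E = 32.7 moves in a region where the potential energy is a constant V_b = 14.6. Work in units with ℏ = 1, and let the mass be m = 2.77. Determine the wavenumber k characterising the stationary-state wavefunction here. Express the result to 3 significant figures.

With E > V_b the solution is oscillatory, ψ ∝ e^{±ikx} with k = √(2m(E − V_b))/ℏ.
k = √(2 × 2.77 × 18.1) = 10.01.

k = 10.0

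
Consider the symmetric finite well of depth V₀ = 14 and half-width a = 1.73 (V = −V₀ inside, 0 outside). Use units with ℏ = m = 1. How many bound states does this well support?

N = 6

The dimensionless depth is z₀ = a√(2mV₀)/ℏ = 1.73 × √(28.00) = 9.154.
The even/odd transcendental equations gain one root per π/2 in z₀, giving N = 1 + ⌊2z₀/π⌋ = 1 + ⌊5.828⌋ = 6.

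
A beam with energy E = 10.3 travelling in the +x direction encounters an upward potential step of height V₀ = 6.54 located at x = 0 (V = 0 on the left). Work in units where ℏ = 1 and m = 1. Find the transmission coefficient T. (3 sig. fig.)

The wavenumbers are k₁ = √(2mE)/ℏ = 4.539 on the left and k₂ = √(2m(E − V₀))/ℏ = 2.742 on the right.
Matching ψ and ψ′ at x = 0 gives r = (k₁ − k₂)/(k₁ + k₂), so R = r² = 0.06088 and T = 1 − R = 0.9391.

T = 0.939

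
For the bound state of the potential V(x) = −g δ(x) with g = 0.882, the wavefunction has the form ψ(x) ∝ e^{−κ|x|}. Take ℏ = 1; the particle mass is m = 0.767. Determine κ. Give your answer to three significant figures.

Integrating the TISE across x = 0 gives the cusp condition ψ'(0⁺) − ψ'(0⁻) = −(2mg/ℏ²)ψ(0).
With ψ ∝ e^{−κ|x|} this yields −2κ = −2mg/ℏ², so κ = mg/ℏ² = 0.6765.

κ = 0.676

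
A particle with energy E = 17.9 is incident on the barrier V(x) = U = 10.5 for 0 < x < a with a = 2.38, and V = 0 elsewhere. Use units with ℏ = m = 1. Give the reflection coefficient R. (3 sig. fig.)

Above the barrier the interior wavenumber is k₂ = √(2m(E − U))/ℏ = 3.847, giving phase k₂a = 9.156.
Matching at both interfaces gives T⁻¹ = 1 + U² sin²(k₂a) / [4E(E − U)] = 1.015, hence T = 0.986.
R = 1 − T = 0.0145.

R = 0.0145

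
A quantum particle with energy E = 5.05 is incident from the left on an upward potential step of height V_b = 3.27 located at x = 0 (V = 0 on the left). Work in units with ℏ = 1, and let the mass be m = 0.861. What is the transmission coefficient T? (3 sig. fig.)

The wavenumbers are k₁ = √(2mE)/ℏ = 2.949 on the left and k₂ = √(2m(E − V_b))/ℏ = 1.751 on the right.
Matching ψ and ψ′ at x = 0 gives r = (k₁ − k₂)/(k₁ + k₂), so R = r² = 0.06500 and T = 1 − R = 0.9350.

T = 0.935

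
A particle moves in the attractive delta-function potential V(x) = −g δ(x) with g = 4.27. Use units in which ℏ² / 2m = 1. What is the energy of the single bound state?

For x ≠ 0 the bound state is ψ ∝ e^{−κ|x|}; integrating the TISE across the delta gives the cusp condition 2κ = 2mg/ℏ², so κ = 2.135.
Then E = −ℏ²κ²/(2m) = −mg²/(2ℏ²) = -4.558.

E = -4.56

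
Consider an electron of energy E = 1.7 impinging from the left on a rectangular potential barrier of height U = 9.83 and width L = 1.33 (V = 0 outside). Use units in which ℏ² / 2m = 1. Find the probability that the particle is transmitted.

Since E < U the interior solution is evanescent with decay constant κ = √(2m(U − E))/ℏ = 2.851.
κL = 3.792, sinh(κL) = 22.17.
Matching ψ, ψ′ at both faces gives T = [1 + U² sinh²(κL) / (4E(U − E))]⁻¹ = 1/859.8 = 0.00116.

T = 0.00116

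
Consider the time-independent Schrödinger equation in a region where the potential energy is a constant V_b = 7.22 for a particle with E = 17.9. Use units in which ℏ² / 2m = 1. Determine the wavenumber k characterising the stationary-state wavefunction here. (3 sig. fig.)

k = 3.27

With E > V_b the solution is oscillatory, ψ ∝ e^{±ikx} with k = √(2m(E − V_b))/ℏ.
k = √(2 × 0.5 × 10.68) = 3.268.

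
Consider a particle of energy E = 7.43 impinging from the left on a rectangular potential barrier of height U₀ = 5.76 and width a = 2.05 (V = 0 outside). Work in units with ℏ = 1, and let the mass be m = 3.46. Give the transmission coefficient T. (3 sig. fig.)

Above the barrier the interior wavenumber is k₂ = √(2m(E − U₀))/ℏ = 3.399, giving phase k₂a = 6.969.
T = [1 + U₀² sin²(k₂a) / (4E(E − U₀))]⁻¹ = 1/1.268 = 0.789.

T = 0.789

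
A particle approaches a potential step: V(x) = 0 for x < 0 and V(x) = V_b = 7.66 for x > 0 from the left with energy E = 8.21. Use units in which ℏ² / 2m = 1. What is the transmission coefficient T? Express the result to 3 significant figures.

T = 0.653

The wavenumbers are k₁ = √(2mE)/ℏ = 2.865 on the left and k₂ = √(2m(E − V_b))/ℏ = 0.7416 on the right.
Continuity of ψ and ψ′ at the step yields the reflection amplitude r = (k₁ − k₂)/(k₁ + k₂) = 0.5888; thus R = |r|² = 0.3467, T = 0.6533.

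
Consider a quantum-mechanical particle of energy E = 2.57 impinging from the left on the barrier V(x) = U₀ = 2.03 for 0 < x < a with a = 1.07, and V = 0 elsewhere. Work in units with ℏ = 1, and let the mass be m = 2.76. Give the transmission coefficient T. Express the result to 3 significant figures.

T = 0.593

E > U₀: inside the barrier k₂ = √(2m(E − U₀))/ℏ = 1.726, k₂a = 1.847.
Matching at both interfaces gives T⁻¹ = 1 + U₀² sin²(k₂a) / [4E(E − U₀)] = 1.687, hence T = 0.593.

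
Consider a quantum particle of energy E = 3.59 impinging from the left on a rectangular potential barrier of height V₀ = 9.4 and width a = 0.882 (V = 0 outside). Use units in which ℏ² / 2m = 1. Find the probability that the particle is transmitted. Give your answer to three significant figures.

E < V₀: inside the barrier ψ ∝ e^{±κx} with κ = √(2m(V₀ − E))/ℏ = 2.410.
κa = 2.126, sinh(κa) = 4.131.
Matching ψ, ψ′ at both faces gives T = [1 + V₀² sinh²(κa) / (4E(V₀ − E))]⁻¹ = 1/19.07 = 0.0524.

T = 0.0524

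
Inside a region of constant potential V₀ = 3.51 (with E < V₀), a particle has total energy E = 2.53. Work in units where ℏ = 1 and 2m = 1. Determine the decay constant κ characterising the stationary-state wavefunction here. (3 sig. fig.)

Since E < V₀ the TISE in this region is ψ'' = κ²ψ with κ = √(2m(V₀ − E))/ℏ.
κ = √(2 × 0.5 × 0.98) = 0.9899.

κ = 0.990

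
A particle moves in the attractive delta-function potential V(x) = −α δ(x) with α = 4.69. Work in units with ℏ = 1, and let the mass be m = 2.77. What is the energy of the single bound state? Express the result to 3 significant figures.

For x ≠ 0 the bound state is ψ ∝ e^{−κ|x|}; integrating the TISE across the delta gives the cusp condition 2κ = 2mα/ℏ², so κ = 12.99.
Then E = −ℏ²κ²/(2m) = −mα²/(2ℏ²) = -30.46.

E = -30.5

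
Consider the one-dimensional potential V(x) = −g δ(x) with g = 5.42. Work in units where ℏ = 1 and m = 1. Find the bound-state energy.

E = -14.7

For x ≠ 0 the bound state is ψ ∝ e^{−κ|x|}; integrating the TISE across the delta gives the cusp condition 2κ = 2mg/ℏ², so κ = 5.420.
Then E = −ℏ²κ²/(2m) = −mg²/(2ℏ²) = -14.69.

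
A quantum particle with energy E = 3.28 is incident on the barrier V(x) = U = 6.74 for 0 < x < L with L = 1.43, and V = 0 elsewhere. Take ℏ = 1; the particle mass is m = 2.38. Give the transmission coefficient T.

T = 0.0000364

E < U: inside the barrier ψ ∝ e^{±κx} with κ = √(2m(U − E))/ℏ = 4.058.
κL = 5.803, sinh(κL) = 165.7.
The exact tunnelling result is T⁻¹ = 1 + U² sinh²(κL) / [4E(U − E)] = 27480, so T = 0.0000364.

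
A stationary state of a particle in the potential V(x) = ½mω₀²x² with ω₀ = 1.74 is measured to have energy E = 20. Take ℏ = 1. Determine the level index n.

n = 11

E_n = ℏω₀(n + ½) ⇒ n = E/(ℏω₀) − ½ = 20/1.74 − 0.5 = 10.994 → n = 11.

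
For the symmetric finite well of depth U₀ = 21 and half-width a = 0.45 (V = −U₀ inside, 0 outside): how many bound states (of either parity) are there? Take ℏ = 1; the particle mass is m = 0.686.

N = 2

The dimensionless depth is z₀ = a√(2mU₀)/ℏ = 0.45 × √(28.81) = 2.415.
A new bound state (alternating even/odd) appears each time z₀ passes a multiple of π/2, so N = ⌊2z₀/π⌋ + 1 = ⌊1.538⌋ + 1 = 2.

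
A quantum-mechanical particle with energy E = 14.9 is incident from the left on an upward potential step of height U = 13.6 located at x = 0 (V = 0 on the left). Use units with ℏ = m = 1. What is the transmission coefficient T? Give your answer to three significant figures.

T = 0.704

On each side the TISE gives plane waves with k = √(2m(E − V))/ℏ: k₁ = √(2·1·14.9) = 5.459, k₂ = √(2·1·1.3) = 1.612.
Continuity of ψ and ψ′ at the step yields the reflection amplitude r = (k₁ − k₂)/(k₁ + k₂) = 0.5440; thus R = |r|² = 0.2959, T = 0.7041.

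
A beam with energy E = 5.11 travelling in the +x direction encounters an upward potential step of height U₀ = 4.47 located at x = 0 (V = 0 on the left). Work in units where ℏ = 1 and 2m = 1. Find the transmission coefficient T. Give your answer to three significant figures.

On each side the TISE gives plane waves with k = √(2m(E − V))/ℏ: k₁ = √(2·½·5.11) = 2.261, k₂ = √(2·½·0.64) = 0.8000.
Matching ψ and ψ′ at x = 0 gives r = (k₁ − k₂)/(k₁ + k₂), so R = r² = 0.2277 and T = 1 − R = 0.7723.

T = 0.772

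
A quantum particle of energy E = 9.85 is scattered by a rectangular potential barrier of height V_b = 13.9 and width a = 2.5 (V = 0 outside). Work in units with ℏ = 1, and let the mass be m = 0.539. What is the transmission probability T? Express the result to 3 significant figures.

E < V_b: inside the barrier ψ ∝ e^{±κx} with κ = √(2m(V_b − E))/ℏ = 2.089.
κa = 5.224, sinh(κa) = 92.81.
The exact tunnelling result is T⁻¹ = 1 + V_b² sinh²(κa) / [4E(V_b − E)] = 10430, so T = 0.0000959.

T = 0.0000959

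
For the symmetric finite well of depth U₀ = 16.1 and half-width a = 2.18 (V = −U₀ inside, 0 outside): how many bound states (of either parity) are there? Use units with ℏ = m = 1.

N = 8

The dimensionless depth is z₀ = a√(2mU₀)/ℏ = 2.18 × √(32.20) = 12.37.
The even/odd transcendental equations gain one root per π/2 in z₀, giving N = 1 + ⌊2z₀/π⌋ = 1 + ⌊7.875⌋ = 8.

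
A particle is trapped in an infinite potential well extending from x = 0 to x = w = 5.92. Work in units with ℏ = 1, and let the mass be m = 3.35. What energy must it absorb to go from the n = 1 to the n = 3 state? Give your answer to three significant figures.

ΔE = 0.336

E_n = n²π²ℏ²/(2mw²), so ΔE = (3² − 1²) π²ℏ²/(2mw²).
ΔE = 8 × π² / (2 × 3.35 × 5.92²) = 0.3363.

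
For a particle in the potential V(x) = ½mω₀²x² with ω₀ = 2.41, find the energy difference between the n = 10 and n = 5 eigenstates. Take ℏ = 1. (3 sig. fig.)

ΔE = 12.1

E_n = ℏω₀(n + ½), so ΔE = (10 − 5) ℏω₀ = 5 × 2.41 = 12.05.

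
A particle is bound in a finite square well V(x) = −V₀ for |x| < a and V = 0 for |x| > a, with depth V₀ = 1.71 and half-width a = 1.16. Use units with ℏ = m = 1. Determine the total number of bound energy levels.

The dimensionless depth is z₀ = a√(2mV₀)/ℏ = 1.16 × √(3.420) = 2.145.
The even/odd transcendental equations gain one root per π/2 in z₀, giving N = 1 + ⌊2z₀/π⌋ = 1 + ⌊1.366⌋ = 2.

N = 2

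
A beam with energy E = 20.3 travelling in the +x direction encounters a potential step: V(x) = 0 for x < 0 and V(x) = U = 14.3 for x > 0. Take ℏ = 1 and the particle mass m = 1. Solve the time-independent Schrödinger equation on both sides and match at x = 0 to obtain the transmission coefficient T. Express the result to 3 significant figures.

The wavenumbers are k₁ = √(2mE)/ℏ = 6.372 on the left and k₂ = √(2m(E − U))/ℏ = 3.464 on the right.
Matching ψ and ψ′ at x = 0 gives r = (k₁ − k₂)/(k₁ + k₂), so R = r² = 0.08739 and T = 1 − R = 0.9126.

T = 0.913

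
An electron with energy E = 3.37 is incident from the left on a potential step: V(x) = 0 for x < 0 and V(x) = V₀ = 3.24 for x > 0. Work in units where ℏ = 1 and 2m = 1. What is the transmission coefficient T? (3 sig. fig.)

T = 0.549

The wavenumbers are k₁ = √(2mE)/ℏ = 1.836 on the left and k₂ = √(2m(E − V₀))/ℏ = 0.3606 on the right.
Matching ψ and ψ′ at x = 0 gives r = (k₁ − k₂)/(k₁ + k₂), so R = r² = 0.4511 and T = 1 − R = 0.5489.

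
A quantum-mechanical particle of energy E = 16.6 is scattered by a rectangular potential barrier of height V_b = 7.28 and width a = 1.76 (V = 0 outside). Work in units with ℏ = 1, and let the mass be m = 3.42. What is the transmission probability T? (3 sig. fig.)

T = 0.922

Above the barrier the interior wavenumber is k₂ = √(2m(E − V_b))/ℏ = 7.984, giving phase k₂a = 14.05.
T = [1 + V_b² sin²(k₂a) / (4E(E − V_b))]⁻¹ = 1/1.085 = 0.922.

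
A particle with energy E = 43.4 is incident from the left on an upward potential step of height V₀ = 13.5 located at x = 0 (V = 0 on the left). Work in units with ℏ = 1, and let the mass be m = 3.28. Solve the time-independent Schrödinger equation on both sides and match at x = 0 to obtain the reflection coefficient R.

On each side the TISE gives plane waves with k = √(2m(E − V))/ℏ: k₁ = √(2·3.28·43.4) = 16.87, k₂ = √(2·3.28·29.9) = 14.01.
Continuity of ψ and ψ′ at the step yields the reflection amplitude r = (k₁ − k₂)/(k₁ + k₂) = 0.09288; thus R = |r|² = 0.008627, T = 0.9914.

R = 0.00863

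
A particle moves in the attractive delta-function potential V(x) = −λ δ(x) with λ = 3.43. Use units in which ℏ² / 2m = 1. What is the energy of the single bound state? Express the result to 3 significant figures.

For x ≠ 0 the bound state is ψ ∝ e^{−κ|x|}; integrating the TISE across the delta gives the cusp condition 2κ = 2mλ/ℏ², so κ = 1.715.
Then E = −ℏ²κ²/(2m) = −mλ²/(2ℏ²) = -2.941.

E = -2.94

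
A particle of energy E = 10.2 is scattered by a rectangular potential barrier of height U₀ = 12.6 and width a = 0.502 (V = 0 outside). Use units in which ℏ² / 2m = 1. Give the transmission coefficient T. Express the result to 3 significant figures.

E < U₀: inside the barrier ψ ∝ e^{±κx} with κ = √(2m(U₀ − E))/ℏ = 1.549.
κa = 0.7777, sinh(κa) = 0.8585.
The exact tunnelling result is T⁻¹ = 1 + U₀² sinh²(κa) / [4E(U₀ − E)] = 2.195, so T = 0.456.

T = 0.456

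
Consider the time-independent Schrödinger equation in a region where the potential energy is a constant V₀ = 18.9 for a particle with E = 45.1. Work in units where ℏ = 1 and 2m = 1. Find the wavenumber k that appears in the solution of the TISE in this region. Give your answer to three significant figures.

k = 5.12

With E > V₀ the solution is oscillatory, ψ ∝ e^{±ikx} with k = √(2m(E − V₀))/ℏ.
k = √(2 × 0.5 × 26.2) = 5.119.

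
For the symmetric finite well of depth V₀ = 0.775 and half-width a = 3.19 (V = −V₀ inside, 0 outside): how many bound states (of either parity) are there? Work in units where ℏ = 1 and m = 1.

N = 3

Define the well-strength parameter z₀ = (a/ℏ)√(2mV₀) = 3.19 × √(2·1·0.775) = 3.972.
The even/odd transcendental equations gain one root per π/2 in z₀, giving N = 1 + ⌊2z₀/π⌋ = 1 + ⌊2.528⌋ = 3.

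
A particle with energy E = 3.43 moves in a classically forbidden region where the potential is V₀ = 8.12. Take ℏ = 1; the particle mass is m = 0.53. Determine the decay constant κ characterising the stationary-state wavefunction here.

κ = 2.23

Since E < V₀ the TISE in this region is ψ'' = κ²ψ with κ = √(2m(V₀ − E))/ℏ.
κ = √(2 × 0.53 × 4.69) = 2.230.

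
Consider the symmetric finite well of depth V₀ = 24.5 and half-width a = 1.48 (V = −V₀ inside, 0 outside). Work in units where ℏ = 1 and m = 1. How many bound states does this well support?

N = 7

Define the well-strength parameter z₀ = (a/ℏ)√(2mV₀) = 1.48 × √(2·1·24.5) = 10.36.
The even/odd transcendental equations gain one root per π/2 in z₀, giving N = 1 + ⌊2z₀/π⌋ = 1 + ⌊6.595⌋ = 7.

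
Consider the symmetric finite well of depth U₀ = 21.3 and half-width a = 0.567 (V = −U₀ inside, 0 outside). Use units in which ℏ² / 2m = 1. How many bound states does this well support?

N = 2

The dimensionless depth is z₀ = a√(2mU₀)/ℏ = 0.567 × √(21.30) = 2.617.
A new bound state (alternating even/odd) appears each time z₀ passes a multiple of π/2, so N = ⌊2z₀/π⌋ + 1 = ⌊1.666⌋ + 1 = 2.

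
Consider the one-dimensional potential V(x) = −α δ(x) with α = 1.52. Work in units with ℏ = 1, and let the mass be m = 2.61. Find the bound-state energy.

The bound state is ψ(x) = √κ e^{−κ|x|}. The derivative jump ψ'(0⁺) − ψ'(0⁻) = −(2mα/ℏ²)ψ(0) fixes κ = mα/ℏ² = 3.967.
Then E = −ℏ²κ²/(2m) = −mα²/(2ℏ²) = -3.015.

E = -3.02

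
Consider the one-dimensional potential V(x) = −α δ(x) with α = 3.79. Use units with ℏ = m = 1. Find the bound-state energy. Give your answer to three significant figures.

E = -7.18

The bound state is ψ(x) = √κ e^{−κ|x|}. The derivative jump ψ'(0⁺) − ψ'(0⁻) = −(2mα/ℏ²)ψ(0) fixes κ = mα/ℏ² = 3.790.
Then E = −ℏ²κ²/(2m) = −mα²/(2ℏ²) = -7.182.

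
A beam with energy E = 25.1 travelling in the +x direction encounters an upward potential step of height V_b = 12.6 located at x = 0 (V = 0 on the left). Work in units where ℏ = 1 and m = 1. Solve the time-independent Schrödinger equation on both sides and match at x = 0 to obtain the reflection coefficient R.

On each side the TISE gives plane waves with k = √(2m(E − V))/ℏ: k₁ = √(2·1·25.1) = 7.085, k₂ = √(2·1·12.5) = 5.000.
Matching ψ and ψ′ at x = 0 gives r = (k₁ − k₂)/(k₁ + k₂), so R = r² = 0.02977 and T = 1 − R = 0.9702.

R = 0.0298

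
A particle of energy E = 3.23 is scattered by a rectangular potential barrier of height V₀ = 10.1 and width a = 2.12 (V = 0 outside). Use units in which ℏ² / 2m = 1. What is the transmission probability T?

T = 0.0000519

Since E < V₀ the interior solution is evanescent with decay constant κ = √(2m(V₀ − E))/ℏ = 2.621.
κa = 5.557, sinh(κa) = 129.5.
Matching ψ, ψ′ at both faces gives T = [1 + V₀² sinh²(κa) / (4E(V₀ − E))]⁻¹ = 1/19270 = 0.0000519.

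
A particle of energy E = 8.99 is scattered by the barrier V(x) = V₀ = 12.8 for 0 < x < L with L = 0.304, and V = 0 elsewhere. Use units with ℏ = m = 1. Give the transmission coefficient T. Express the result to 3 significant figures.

Since E < V₀ the interior solution is evanescent with decay constant κ = √(2m(V₀ − E))/ℏ = 2.760.
κL = 0.8392, sinh(κL) = 0.9412.
Matching ψ, ψ′ at both faces gives T = [1 + V₀² sinh²(κL) / (4E(V₀ − E))]⁻¹ = 1/2.059 = 0.486.

T = 0.486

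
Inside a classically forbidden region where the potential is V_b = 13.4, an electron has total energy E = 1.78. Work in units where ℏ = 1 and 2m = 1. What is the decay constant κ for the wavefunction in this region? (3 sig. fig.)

Since E < V_b the TISE in this region is ψ'' = κ²ψ with κ = √(2m(V_b − E))/ℏ.
κ = √(2 × 0.5 × 11.62) = 3.409.

κ = 3.41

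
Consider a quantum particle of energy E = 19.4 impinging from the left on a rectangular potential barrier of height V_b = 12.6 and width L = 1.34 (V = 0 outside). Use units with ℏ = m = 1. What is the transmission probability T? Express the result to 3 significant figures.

E > V_b: inside the barrier k₂ = √(2m(E − V_b))/ℏ = 3.688, k₂L = 4.942.
Matching at both interfaces gives T⁻¹ = 1 + V_b² sin²(k₂L) / [4E(E − V_b)] = 1.285, hence T = 0.778.

T = 0.778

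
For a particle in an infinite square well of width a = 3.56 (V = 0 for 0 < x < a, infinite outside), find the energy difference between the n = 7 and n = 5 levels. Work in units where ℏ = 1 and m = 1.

E_n = n²π²ℏ²/(2ma²), so ΔE = (7² − 5²) π²ℏ²/(2ma²).
ΔE = 24 × π² / (2 × 1 × 3.56²) = 9.345.

ΔE = 9.35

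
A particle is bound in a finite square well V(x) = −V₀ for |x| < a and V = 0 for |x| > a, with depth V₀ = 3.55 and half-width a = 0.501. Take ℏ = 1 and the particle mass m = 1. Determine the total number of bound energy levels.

The dimensionless depth is z₀ = a√(2mV₀)/ℏ = 0.501 × √(7.100) = 1.335.
The even/odd transcendental equations gain one root per π/2 in z₀, giving N = 1 + ⌊2z₀/π⌋ = 1 + ⌊0.8499⌋ = 1.

N = 1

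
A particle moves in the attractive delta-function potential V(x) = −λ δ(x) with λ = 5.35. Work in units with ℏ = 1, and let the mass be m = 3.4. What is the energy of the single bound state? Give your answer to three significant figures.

The bound state is ψ(x) = √κ e^{−κ|x|}. The derivative jump ψ'(0⁺) − ψ'(0⁻) = −(2mλ/ℏ²)ψ(0) fixes κ = mλ/ℏ² = 18.19.
Then E = −ℏ²κ²/(2m) = −mλ²/(2ℏ²) = -48.66.

E = -48.7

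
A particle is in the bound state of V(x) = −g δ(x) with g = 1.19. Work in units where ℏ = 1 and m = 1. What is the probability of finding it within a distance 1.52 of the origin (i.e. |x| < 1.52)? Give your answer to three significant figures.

P = 0.973

The normalised bound state is ψ = √κ e^{−κ|x|} with κ = mg/ℏ² = 1.190.
P(|x| < d) = ∫_{−d}^{d} κ e^{−2κ|x|} dx = 1 − e^{−2κd} = 1 − e^{−3.618} = 0.9732.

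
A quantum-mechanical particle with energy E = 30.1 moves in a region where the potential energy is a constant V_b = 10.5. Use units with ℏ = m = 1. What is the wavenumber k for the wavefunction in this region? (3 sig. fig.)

With E > V_b the solution is oscillatory, ψ ∝ e^{±ikx} with k = √(2m(E − V_b))/ℏ.
k = √(2 × 1 × 19.6) = 6.261.

k = 6.26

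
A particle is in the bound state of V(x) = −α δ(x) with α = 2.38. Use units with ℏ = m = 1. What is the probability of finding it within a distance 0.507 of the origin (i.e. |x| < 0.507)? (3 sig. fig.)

The normalised bound state is ψ = √κ e^{−κ|x|} with κ = mα/ℏ² = 2.380.
P(|x| < d) = ∫_{−d}^{d} κ e^{−2κ|x|} dx = 1 − e^{−2κd} = 1 − e^{−2.413} = 0.9105.

P = 0.910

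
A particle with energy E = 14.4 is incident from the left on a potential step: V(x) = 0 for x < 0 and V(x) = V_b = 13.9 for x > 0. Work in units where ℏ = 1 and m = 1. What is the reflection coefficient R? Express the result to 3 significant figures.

The wavenumbers are k₁ = √(2mE)/ℏ = 5.367 on the left and k₂ = √(2m(E − V_b))/ℏ = 1.000 on the right.
Continuity of ψ and ψ′ at the step yields the reflection amplitude r = (k₁ − k₂)/(k₁ + k₂) = 0.6859; thus R = |r|² = 0.4704, T = 0.5296.

R = 0.470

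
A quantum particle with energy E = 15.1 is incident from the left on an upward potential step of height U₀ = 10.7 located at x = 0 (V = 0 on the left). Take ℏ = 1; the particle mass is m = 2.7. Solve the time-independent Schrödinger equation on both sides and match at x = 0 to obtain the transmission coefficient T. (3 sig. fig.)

T = 0.911

The wavenumbers are k₁ = √(2mE)/ℏ = 9.030 on the left and k₂ = √(2m(E − U₀))/ℏ = 4.874 on the right.
Matching ψ and ψ′ at x = 0 gives r = (k₁ − k₂)/(k₁ + k₂), so R = r² = 0.08932 and T = 1 − R = 0.9107.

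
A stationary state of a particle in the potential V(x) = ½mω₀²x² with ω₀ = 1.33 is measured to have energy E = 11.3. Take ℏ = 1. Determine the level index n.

n = 8

Invert E_n = (n + ½)ℏω₀: n = E/ℏω₀ − ½ = 7.996, so n = 8.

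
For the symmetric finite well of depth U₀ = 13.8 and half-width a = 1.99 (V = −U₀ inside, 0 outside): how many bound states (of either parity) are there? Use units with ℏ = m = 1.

Define the well-strength parameter z₀ = (a/ℏ)√(2mU₀) = 1.99 × √(2·1·13.8) = 10.45.
A new bound state (alternating even/odd) appears each time z₀ passes a multiple of π/2, so N = ⌊2z₀/π⌋ + 1 = ⌊6.656⌋ + 1 = 7.

N = 7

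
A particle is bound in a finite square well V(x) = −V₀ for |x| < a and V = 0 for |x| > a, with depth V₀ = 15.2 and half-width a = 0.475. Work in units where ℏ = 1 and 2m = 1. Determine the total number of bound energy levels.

N = 2

Define the well-strength parameter z₀ = (a/ℏ)√(2mV₀) = 0.475 × √(2·0.5·15.2) = 1.852.
A new bound state (alternating even/odd) appears each time z₀ passes a multiple of π/2, so N = ⌊2z₀/π⌋ + 1 = ⌊1.179⌋ + 1 = 2.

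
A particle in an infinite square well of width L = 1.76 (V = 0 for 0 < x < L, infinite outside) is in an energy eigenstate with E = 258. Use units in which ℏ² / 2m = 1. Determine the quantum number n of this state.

From E_n = n²π²ℏ²/(2mL²) invert to n = √(2mL²E)/(πℏ).
n = (1.76/π) × √(2 × 0.5 × 258) = 8.999 → n = 9.

n = 9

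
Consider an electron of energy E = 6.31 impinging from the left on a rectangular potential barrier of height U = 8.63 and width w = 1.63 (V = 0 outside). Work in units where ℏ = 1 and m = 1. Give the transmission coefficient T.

E < U: inside the barrier ψ ∝ e^{±κx} with κ = √(2m(U − E))/ℏ = 2.154.
κw = 3.511, sinh(κw) = 16.73.
The exact tunnelling result is T⁻¹ = 1 + U² sinh²(κw) / [4E(U − E)] = 356.9, so T = 0.00280.

T = 0.00280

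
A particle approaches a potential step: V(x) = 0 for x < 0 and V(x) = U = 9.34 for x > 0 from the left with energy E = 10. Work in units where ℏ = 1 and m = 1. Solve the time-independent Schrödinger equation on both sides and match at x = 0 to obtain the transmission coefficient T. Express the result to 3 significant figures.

T = 0.650

On each side the TISE gives plane waves with k = √(2m(E − V))/ℏ: k₁ = √(2·1·10) = 4.472, k₂ = √(2·1·0.66) = 1.149.
Continuity of ψ and ψ′ at the step yields the reflection amplitude r = (k₁ − k₂)/(k₁ + k₂) = 0.5912; thus R = |r|² = 0.3495, T = 0.6505.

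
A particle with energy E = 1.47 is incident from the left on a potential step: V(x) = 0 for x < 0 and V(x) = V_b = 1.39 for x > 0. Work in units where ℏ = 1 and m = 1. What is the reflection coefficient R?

R = 0.386

The wavenumbers are k₁ = √(2mE)/ℏ = 1.715 on the left and k₂ = √(2m(E − V_b))/ℏ = 0.4000 on the right.
Matching ψ and ψ′ at x = 0 gives r = (k₁ − k₂)/(k₁ + k₂), so R = r² = 0.3865 and T = 1 − R = 0.6135.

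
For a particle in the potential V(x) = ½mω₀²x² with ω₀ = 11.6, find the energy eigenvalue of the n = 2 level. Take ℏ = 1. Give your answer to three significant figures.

E = 29.0

Using E_n = (n + ½)ℏω₀: E_2 = 2.5 × 11.6 = 29.00.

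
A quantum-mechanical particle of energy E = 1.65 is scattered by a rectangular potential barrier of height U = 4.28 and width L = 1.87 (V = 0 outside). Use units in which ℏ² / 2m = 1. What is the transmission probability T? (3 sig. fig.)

T = 0.00877

Since E < U the interior solution is evanescent with decay constant κ = √(2m(U − E))/ℏ = 1.622.
κL = 3.033, sinh(κL) = 10.35.
The exact tunnelling result is T⁻¹ = 1 + U² sinh²(κL) / [4E(U − E)] = 114.1, so T = 0.00877.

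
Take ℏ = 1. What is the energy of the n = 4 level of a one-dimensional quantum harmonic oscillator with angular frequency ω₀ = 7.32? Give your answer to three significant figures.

The oscillator eigenvalues are E_n = ℏω₀(n + ½), so E_4 = 7.32 × 4.5 = 32.94.

E = 32.9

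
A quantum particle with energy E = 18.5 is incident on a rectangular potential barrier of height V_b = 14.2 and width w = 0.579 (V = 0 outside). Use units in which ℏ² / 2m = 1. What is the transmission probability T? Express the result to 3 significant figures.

T = 0.645

Above the barrier the interior wavenumber is k₂ = √(2m(E − V_b))/ℏ = 2.074, giving phase k₂w = 1.201.
Matching at both interfaces gives T⁻¹ = 1 + V_b² sin²(k₂w) / [4E(E − V_b)] = 1.551, hence T = 0.645.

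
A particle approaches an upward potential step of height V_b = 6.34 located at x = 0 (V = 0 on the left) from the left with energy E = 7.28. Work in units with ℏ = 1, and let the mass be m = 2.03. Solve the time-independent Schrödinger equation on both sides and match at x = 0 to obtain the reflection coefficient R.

R = 0.222

On each side the TISE gives plane waves with k = √(2m(E − V))/ℏ: k₁ = √(2·2.03·7.28) = 5.437, k₂ = √(2·2.03·0.94) = 1.954.
Continuity of ψ and ψ′ at the step yields the reflection amplitude r = (k₁ − k₂)/(k₁ + k₂) = 0.4713; thus R = |r|² = 0.2221, T = 0.7779.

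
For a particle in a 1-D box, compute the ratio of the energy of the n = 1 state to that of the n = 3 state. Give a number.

0.111111

Since E_n ∝ n², the ratio is (1/3)² = 0.111111.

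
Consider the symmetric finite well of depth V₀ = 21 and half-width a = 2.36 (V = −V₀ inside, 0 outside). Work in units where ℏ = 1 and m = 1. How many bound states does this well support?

N = 10

The dimensionless depth is z₀ = a√(2mV₀)/ℏ = 2.36 × √(42.00) = 15.29.
The even/odd transcendental equations gain one root per π/2 in z₀, giving N = 1 + ⌊2z₀/π⌋ = 1 + ⌊9.737⌋ = 10.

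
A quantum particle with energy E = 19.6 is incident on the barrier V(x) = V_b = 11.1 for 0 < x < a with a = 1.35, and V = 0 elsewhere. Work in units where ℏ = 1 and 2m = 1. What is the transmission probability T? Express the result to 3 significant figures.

Above the barrier the interior wavenumber is k₂ = √(2m(E − V_b))/ℏ = 2.915, giving phase k₂a = 3.936.
T = [1 + V_b² sin²(k₂a) / (4E(E − V_b))]⁻¹ = 1/1.094 = 0.914.

T = 0.914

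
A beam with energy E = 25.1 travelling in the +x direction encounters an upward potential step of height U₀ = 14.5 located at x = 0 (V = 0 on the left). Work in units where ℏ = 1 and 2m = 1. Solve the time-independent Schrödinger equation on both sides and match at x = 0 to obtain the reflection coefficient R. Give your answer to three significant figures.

The wavenumbers are k₁ = √(2mE)/ℏ = 5.010 on the left and k₂ = √(2m(E − U₀))/ℏ = 3.256 on the right.
Continuity of ψ and ψ′ at the step yields the reflection amplitude r = (k₁ − k₂)/(k₁ + k₂) = 0.2122; thus R = |r|² = 0.04504, T = 0.9550.

R = 0.0450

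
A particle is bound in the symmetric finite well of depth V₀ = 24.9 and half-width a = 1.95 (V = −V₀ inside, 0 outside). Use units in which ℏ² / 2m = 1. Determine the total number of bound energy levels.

N = 7

Define the well-strength parameter z₀ = (a/ℏ)√(2mV₀) = 1.95 × √(2·0.5·24.9) = 9.730.
A new bound state (alternating even/odd) appears each time z₀ passes a multiple of π/2, so N = ⌊2z₀/π⌋ + 1 = ⌊6.195⌋ + 1 = 7.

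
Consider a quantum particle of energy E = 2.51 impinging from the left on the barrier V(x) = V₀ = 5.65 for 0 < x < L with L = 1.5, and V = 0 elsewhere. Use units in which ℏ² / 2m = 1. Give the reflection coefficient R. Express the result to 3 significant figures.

Since E < V₀ the interior solution is evanescent with decay constant κ = √(2m(V₀ − E))/ℏ = 1.772.
κL = 2.658, sinh(κL) = 7.099.
The exact tunnelling result is T⁻¹ = 1 + V₀² sinh²(κL) / [4E(V₀ − E)] = 52.03, so T = 0.0192.
R = 1 − T = 0.981.

R = 0.981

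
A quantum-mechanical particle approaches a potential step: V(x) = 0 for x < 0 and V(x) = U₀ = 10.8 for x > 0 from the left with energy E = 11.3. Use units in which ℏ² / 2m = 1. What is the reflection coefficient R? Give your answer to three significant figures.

R = 0.426

On each side the TISE gives plane waves with k = √(2m(E − V))/ℏ: k₁ = √(2·½·11.3) = 3.362, k₂ = √(2·½·0.5) = 0.7071.
Continuity of ψ and ψ′ at the step yields the reflection amplitude r = (k₁ − k₂)/(k₁ + k₂) = 0.6524; thus R = |r|² = 0.4256, T = 0.5744.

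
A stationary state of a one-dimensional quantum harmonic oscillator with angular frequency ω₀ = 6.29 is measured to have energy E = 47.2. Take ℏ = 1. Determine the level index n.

n = 7

Invert E_n = (n + ½)ℏω₀: n = E/ℏω₀ − ½ = 7.004, so n = 7.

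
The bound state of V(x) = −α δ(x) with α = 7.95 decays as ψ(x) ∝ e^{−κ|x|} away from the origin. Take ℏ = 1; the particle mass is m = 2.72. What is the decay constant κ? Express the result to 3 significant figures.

Integrate −(ℏ²/2m)ψ'' − αδ(x)ψ = Eψ from −ε to +ε: the ψ'' term gives ψ'(0⁺) − ψ'(0⁻) and the δ term gives −(2mα/ℏ²)ψ(0).
With ψ ∝ e^{−κ|x|} this yields −2κ = −2mα/ℏ², so κ = mα/ℏ² = 21.62.

κ = 21.6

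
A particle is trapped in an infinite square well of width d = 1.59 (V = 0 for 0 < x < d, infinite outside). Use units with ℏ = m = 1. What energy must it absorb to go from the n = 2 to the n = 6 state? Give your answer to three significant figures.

ΔE = 62.5

E_n = n²π²ℏ²/(2md²), so ΔE = (6² − 2²) π²ℏ²/(2md²).
ΔE = 32 × π² / (2 × 1 × 1.59²) = 62.46.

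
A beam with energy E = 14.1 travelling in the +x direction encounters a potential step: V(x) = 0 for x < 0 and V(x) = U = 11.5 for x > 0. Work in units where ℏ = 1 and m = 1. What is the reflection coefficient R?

R = 0.159

The wavenumbers are k₁ = √(2mE)/ℏ = 5.310 on the left and k₂ = √(2m(E − U))/ℏ = 2.280 on the right.
Matching ψ and ψ′ at x = 0 gives r = (k₁ − k₂)/(k₁ + k₂), so R = r² = 0.1593 and T = 1 − R = 0.8407.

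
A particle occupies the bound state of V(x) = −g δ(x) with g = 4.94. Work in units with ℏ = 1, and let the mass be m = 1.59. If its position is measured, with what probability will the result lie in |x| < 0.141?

P = 0.891

The normalised bound state is ψ = √κ e^{−κ|x|} with κ = mg/ℏ² = 7.855.
P(|x| < d) = ∫_{−d}^{d} κ e^{−2κ|x|} dx = 1 − e^{−2κd} = 1 − e^{−2.215} = 0.8908.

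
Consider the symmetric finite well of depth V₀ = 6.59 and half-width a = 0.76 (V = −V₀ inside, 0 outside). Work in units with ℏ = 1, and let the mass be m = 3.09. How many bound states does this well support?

N = 4

The dimensionless depth is z₀ = a√(2mV₀)/ℏ = 0.76 × √(40.73) = 4.850.
The even/odd transcendental equations gain one root per π/2 in z₀, giving N = 1 + ⌊2z₀/π⌋ = 1 + ⌊3.088⌋ = 4.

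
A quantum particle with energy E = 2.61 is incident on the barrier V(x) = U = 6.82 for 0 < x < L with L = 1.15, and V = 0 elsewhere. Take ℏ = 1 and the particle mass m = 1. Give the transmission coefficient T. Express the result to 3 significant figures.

T = 0.00476

E < U: inside the barrier ψ ∝ e^{±κx} with κ = √(2m(U − E))/ℏ = 2.902.
κL = 3.337, sinh(κL) = 14.05.
Matching ψ, ψ′ at both faces gives T = [1 + U² sinh²(κL) / (4E(U − E))]⁻¹ = 1/209.9 = 0.00476.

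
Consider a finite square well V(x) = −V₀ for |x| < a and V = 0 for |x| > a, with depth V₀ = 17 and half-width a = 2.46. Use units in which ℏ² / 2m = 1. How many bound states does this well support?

The dimensionless depth is z₀ = a√(2mV₀)/ℏ = 2.46 × √(17.00) = 10.14.
A new bound state (alternating even/odd) appears each time z₀ passes a multiple of π/2, so N = ⌊2z₀/π⌋ + 1 = ⌊6.457⌋ + 1 = 7.

N = 7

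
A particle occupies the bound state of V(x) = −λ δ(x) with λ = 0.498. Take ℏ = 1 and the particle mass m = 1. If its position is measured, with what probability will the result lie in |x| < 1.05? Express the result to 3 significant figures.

The normalised bound state is ψ = √κ e^{−κ|x|} with κ = mλ/ℏ² = 0.4980.
P(|x| < d) = ∫_{−d}^{d} κ e^{−2κ|x|} dx = 1 − e^{−2κd} = 1 − e^{−1.046} = 0.6486.

P = 0.649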